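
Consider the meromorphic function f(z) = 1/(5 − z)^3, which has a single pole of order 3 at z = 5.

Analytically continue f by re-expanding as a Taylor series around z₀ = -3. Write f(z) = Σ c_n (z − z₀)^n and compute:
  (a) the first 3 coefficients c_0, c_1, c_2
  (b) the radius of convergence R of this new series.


Let w = z − z₀, so z = z₀ + w.
Then 5 − z = 5 − (z₀ + w) = (5 − z₀) − w = 8 − w.
f(z) = 1/(8 − w)^3 = (1/(8)^3) · (1 − w/(8))^{−3}.
By the binomial series (1−u)^{−3} = Σ_{n≥0} C(n+2, 2) u^n for |u|<1, with u = w/(8):
  c_n = C(n+2, 2) / (8)^(n+3).
  c_0 = 1/(8)^3 = 1/512.
  c_1 = 3/(8)^4 = 3/4096.
  c_2 = 6/(8)^5 = 3/16384.
The series is valid for |w/d| < 1, i.e. |z − z₀| < |d|.
Radius of convergence: R = |5 − z₀| = |8| = 8 (distance from z₀ to the singularity z = 5).

c_0 = 1/512, c_1 = 3/4096, c_2 = 3/16384; R = 8.


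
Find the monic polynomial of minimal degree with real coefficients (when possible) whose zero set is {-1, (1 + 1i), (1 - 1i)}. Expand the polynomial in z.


The polynomial is p(z) = ∏_{α ∈ S} (z − α), where S = {-1, (1 + 1i), (1 - 1i)}.
Expanding the product yields: p(z) = z^3 -z^2 + 2.
Note conjugate pairs combine to real quadratics: (z − (1+1i))(z − (1−1i)) = z² − 2z + 2.
The resulting polynomial has degree 3 and real coefficients as required.

p(z) = z^3 -z^2 + 2.


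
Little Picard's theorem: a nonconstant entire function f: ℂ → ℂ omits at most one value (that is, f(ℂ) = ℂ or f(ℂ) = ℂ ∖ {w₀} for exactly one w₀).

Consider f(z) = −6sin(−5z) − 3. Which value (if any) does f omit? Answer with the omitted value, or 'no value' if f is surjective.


Little Picard bounds the complement of f(ℂ) to at most one point.
sin is entire and surjective onto ℂ: for every w ∈ ℂ, sin(ζ) = w has a solution ζ ∈ ℂ (e.g., via the complex inverse arcsin). With ζ = −5z this gives z = ζ/(-5). Then -6·sin(−5z) takes every value in -6·ℂ = ℂ, and adding -3 is a bijection of ℂ. So f is surjective and omits no value. (Note: only on the real line is sin bounded by [−1, 1].)

Omitted value: no value.


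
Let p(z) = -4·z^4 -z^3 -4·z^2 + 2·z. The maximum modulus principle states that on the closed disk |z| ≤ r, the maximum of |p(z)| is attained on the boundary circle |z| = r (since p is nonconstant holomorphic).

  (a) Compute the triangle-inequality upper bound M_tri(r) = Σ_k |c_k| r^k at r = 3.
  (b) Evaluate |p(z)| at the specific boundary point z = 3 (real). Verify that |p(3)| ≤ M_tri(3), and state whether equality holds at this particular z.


Coefficients: c_0 = 0, c_1 = 2, c_2 = -4, c_3 = -1, c_4 = -4. Radius r = 3.
Part (a). Triangle bound: M_tri(r) = Σ_k |c_k| r^k
  = |0|·3^0 + |2|·3^1 + |-4|·3^2 + |-1|·3^3 + |-4|·3^4
  = 0 + 6 + 36 + 27 + 324 = 393.
This bounds M(r) := max_{|z|=r} |p(z)| from above; equality holds iff all terms c_k z^k can be made to align in phase at a single z on |z|=r.
Part (b). At z = 3 (real, on the circle |z| = r):
  p(3) = (0)·3^0 + (2)·3^1 + (-4)·3^2 + (-1)·3^3 + (-4)·3^4 = -381.
  |p(3)| = 381.
Check: |p(3)| = 381 ≤ 393 = M_tri(3). ✓ Equality does not hold at z = 3 (the coefficients have mixed signs, so the terms do not all align in phase there).

M_tri(3) = 393; |p(3)| = 381; equality at z=3: no.


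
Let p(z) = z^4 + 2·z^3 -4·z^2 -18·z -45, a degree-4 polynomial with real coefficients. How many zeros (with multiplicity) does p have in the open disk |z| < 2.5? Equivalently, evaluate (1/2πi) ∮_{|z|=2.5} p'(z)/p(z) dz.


The zeros of p are: (-1 + 2i), (-1 - 2i), -3, 3.
Their magnitudes are: 2.236, 2.236, 3, 3.
Zeros with |z| < R = 2.5: (-1 + 2i), (-1 - 2i).
Count = 2.
By the argument principle, (1/2πi) ∮_{|z|=R} p'(z)/p(z) dz equals exactly this count.

Number of zeros inside |z| < 2.5: 2.


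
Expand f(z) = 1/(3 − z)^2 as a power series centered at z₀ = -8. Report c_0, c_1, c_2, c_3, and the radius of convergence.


Let w = z − z₀, so z = z₀ + w.
Then 3 − z = 3 − (z₀ + w) = (3 − z₀) − w = 11 − w.
f(z) = 1/(11 − w)^2 = (1/(11)^2) · (1 − w/(11))^{−2}.
By the binomial series (1−u)^{−2} = Σ_{n≥0} C(n+1, 1) u^n for |u|<1, with u = w/(11):
  c_n = C(n+1, 1) / (11)^(n+2).
  c_0 = 1/(11)^2 = 1/121.
  c_1 = 2/(11)^3 = 2/1331.
  c_2 = 3/(11)^4 = 3/14641.
  c_3 = 4/(11)^5 = 4/161051.
The series is valid for |w/d| < 1, i.e. |z − z₀| < |d|.
Radius of convergence: R = |3 − z₀| = |11| = 11 (distance from z₀ to the singularity z = 3).

c_0 = 1/121, c_1 = 2/1331, c_2 = 3/14641, c_3 = 4/161051; R = 11.


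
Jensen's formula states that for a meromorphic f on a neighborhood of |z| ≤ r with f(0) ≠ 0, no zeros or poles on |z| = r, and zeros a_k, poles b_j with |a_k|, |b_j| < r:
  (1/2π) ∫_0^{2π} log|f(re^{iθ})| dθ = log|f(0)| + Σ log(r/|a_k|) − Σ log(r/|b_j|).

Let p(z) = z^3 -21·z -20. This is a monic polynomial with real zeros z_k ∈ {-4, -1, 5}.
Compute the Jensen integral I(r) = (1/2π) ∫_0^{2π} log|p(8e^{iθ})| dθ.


Zeros: -4, -1, 5; r = 8.
Inside |z| < r: -4, -1, 5. Outside (|z| ≥ r): ∅.
p(0) = -20, so log|p(0)| = log(20) = 2.9957.
Apply Jensen: I(r) = log|p(0)| + Σ_k log(r/|z_k|), summed over zeros inside |z| < r.
  log(r/|z_k|) for z_k = -4: log(8/4) = 0.6931
  log(r/|z_k|) for z_k = -1: log(8/1) = 2.0794
  log(r/|z_k|) for z_k = 5: log(8/5) = 0.4700
Sum over inside zeros: 3.2426.
I(r) = log|p(0)| + (inside sum) = 2.9957 + 3.2426 = 6.2383.
Closed form (all zeros inside, monic): I(r) = n·log(r) = 3·log(8) = 6.2383. ✓

I(r) ≈ 6.2383.


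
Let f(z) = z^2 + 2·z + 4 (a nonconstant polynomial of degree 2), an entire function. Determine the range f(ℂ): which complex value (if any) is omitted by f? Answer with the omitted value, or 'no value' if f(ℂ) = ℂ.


Little Picard bounds the complement of f(ℂ) to at most one point.
For every w ∈ ℂ, the equation p(z) − w = 0 is a nonconstant polynomial in z and hence has at least one root by the fundamental theorem of algebra. So p is surjective onto ℂ, omitting no value.

Omitted value: no value.


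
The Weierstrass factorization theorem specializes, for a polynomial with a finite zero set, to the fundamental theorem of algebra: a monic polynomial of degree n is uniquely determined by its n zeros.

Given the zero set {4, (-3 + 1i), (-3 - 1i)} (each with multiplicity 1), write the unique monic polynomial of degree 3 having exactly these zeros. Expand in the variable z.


The polynomial is p(z) = ∏_{α ∈ S} (z − α), where S = {4, (-3 + 1i), (-3 - 1i)}.
Expanding the product yields: p(z) = z^3 + 2·z^2 -14·z -40.
Note conjugate pairs combine to real quadratics: (z − (-3+1i))(z − (-3−1i)) = z² + 6z + 10.
The resulting polynomial has degree 3 and real coefficients as required.

p(z) = z^3 + 2·z^2 -14·z -40.


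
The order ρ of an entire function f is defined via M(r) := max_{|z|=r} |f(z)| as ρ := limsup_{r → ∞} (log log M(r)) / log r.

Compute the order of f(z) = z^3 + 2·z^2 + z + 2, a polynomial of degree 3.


|f(z)| ≤ Σ|c_k|·r^k = O(r^3) as r → ∞. Polynomial growth is O(e^{r^ε}) for every ε > 0 (since r^3/e^{r^ε} → 0), so ρ ≤ ε for all ε > 0, i.e. ρ = 0. Every nonconstant polynomial has order 0.
Therefore ρ = 0.

Order ρ = 0.


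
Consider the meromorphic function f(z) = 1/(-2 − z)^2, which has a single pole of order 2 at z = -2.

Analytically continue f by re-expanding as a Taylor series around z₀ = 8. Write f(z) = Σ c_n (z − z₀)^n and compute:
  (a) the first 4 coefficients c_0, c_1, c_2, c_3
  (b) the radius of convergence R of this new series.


Let w = z − z₀, so z = z₀ + w.
Then -2 − z = -2 − (z₀ + w) = (-2 − z₀) − w = -10 − w.
f(z) = 1/(-10 − w)^2 = (1/(-10)^2) · (1 − w/(-10))^{−2}.
By the binomial series (1−u)^{−2} = Σ_{n≥0} C(n+1, 1) u^n for |u|<1, with u = w/(-10):
  c_n = C(n+1, 1) / (-10)^(n+2).
  c_0 = 1/(-10)^2 = 1/100.
  c_1 = 2/(-10)^3 = -1/500.
  c_2 = 3/(-10)^4 = 3/10000.
  c_3 = 4/(-10)^5 = -1/25000.
The series is valid for |w/d| < 1, i.e. |z − z₀| < |d|.
Radius of convergence: R = |-2 − z₀| = |-10| = 10 (distance from z₀ to the singularity z = -2).

c_0 = 1/100, c_1 = -1/500, c_2 = 3/10000, c_3 = -1/25000; R = 10.


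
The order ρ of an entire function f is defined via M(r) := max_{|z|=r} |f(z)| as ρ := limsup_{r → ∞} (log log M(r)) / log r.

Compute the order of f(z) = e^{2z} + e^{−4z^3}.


Each summand is entire of order 1 and 3 respectively (as in the single-exponential case). The order of a sum is at most the max of the orders, so ρ ≤ 3. For the lower bound: on |z|=r choose arg z so that -4z^3 is real positive; then |e^{-4z^3}| = e^{4r^3} while |e^{2z}| ≤ e^{2r^1} = o(e^{4r^3}). So |f| ≥ e^{4r^3}(1 − o(1)) and ρ ≥ 3. Hence ρ = max(1, 3) = 3.
Therefore ρ = 3.

Order ρ = 3.


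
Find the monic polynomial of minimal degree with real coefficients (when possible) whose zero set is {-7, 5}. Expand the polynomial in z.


The polynomial is p(z) = ∏_{α ∈ S} (z − α), where S = {-7, 5}.
Expanding the product yields: p(z) = z^2 + 2·z -35.
The resulting polynomial has degree 2 and real coefficients as required.

p(z) = z^2 + 2·z -35.


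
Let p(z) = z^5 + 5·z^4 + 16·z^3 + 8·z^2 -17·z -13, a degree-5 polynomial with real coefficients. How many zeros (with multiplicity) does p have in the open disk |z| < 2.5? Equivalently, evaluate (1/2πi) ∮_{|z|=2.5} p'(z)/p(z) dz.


The zeros of p are: 1, -1, (-2 + 3i), (-2 - 3i), -1.
Their magnitudes are: 1, 1, 3.606, 3.606, 1.
Zeros with |z| < R = 2.5: 1, -1, -1.
Count = 3.
By the argument principle, (1/2πi) ∮_{|z|=R} p'(z)/p(z) dz equals exactly this count.

Number of zeros inside |z| < 2.5: 3.


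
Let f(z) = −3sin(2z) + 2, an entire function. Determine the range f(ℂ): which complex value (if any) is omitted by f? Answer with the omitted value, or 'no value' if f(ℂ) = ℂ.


Little Picard bounds the complement of f(ℂ) to at most one point.
sin is entire and surjective onto ℂ: for every w ∈ ℂ, sin(ζ) = w has a solution ζ ∈ ℂ (e.g., via the complex inverse arcsin). With ζ = 2z this gives z = ζ/(2). Then -3·sin(2z) takes every value in -3·ℂ = ℂ, and adding 2 is a bijection of ℂ. So f is surjective and omits no value. (Note: only on the real line is sin bounded by [−1, 1].)

Omitted value: no value.


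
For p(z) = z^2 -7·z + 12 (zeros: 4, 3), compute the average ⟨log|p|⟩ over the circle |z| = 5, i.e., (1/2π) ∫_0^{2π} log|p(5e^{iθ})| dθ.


Zeros: 3, 4; r = 5.
Inside |z| < r: 3, 4. Outside (|z| ≥ r): ∅.
p(0) = 12, so log|p(0)| = log(12) = 2.4849.
Apply Jensen: I(r) = log|p(0)| + Σ_k log(r/|z_k|), summed over zeros inside |z| < r.
  log(r/|z_k|) for z_k = 4: log(5/4) = 0.2231
  log(r/|z_k|) for z_k = 3: log(5/3) = 0.5108
Sum over inside zeros: 0.7340.
I(r) = log|p(0)| + (inside sum) = 2.4849 + 0.7340 = 3.2189.
Closed form (all zeros inside, monic): I(r) = n·log(r) = 2·log(5) = 3.2189. ✓

I(r) ≈ 3.2189.


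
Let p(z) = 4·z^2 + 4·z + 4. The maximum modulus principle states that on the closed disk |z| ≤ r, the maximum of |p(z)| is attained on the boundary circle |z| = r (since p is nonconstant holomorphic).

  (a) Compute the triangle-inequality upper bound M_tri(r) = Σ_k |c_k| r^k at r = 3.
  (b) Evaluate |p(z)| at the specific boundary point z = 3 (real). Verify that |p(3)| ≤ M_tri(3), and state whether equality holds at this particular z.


Coefficients: c_0 = 4, c_1 = 4, c_2 = 4. Radius r = 3.
Part (a). Triangle bound: M_tri(r) = Σ_k |c_k| r^k
  = |4|·3^0 + |4|·3^1 + |4|·3^2
  = 4 + 12 + 36 = 52.
This bounds M(r) := max_{|z|=r} |p(z)| from above; equality holds iff all terms c_k z^k can be made to align in phase at a single z on |z|=r.
Part (b). At z = 3 (real, on the circle |z| = r):
  p(3) = (4)·3^0 + (4)·3^1 + (4)·3^2 = 52.
  |p(3)| = 52.
Since all nonzero coefficients share the same sign, |p(3)| = 52 = M_tri(3); the triangle bound is attained at z = 3, so in fact M(r) = 52.

M_tri(3) = 52; |p(3)| = 52; equality at z=3: yes.


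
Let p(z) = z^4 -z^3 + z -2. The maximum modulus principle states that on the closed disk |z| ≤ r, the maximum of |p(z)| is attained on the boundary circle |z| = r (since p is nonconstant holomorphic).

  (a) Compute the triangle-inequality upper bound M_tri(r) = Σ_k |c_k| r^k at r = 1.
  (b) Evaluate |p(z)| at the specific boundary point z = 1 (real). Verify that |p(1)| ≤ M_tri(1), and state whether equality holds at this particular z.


Coefficients: c_0 = -2, c_1 = 1, c_2 = 0, c_3 = -1, c_4 = 1. Radius r = 1.
Part (a). Triangle bound: M_tri(r) = Σ_k |c_k| r^k
  = |-2|·1^0 + |1|·1^1 + |0|·1^2 + |-1|·1^3 + |1|·1^4
  = 2 + 1 + 0 + 1 + 1 = 5.
This bounds M(r) := max_{|z|=r} |p(z)| from above; equality holds iff all terms c_k z^k can be made to align in phase at a single z on |z|=r.
Part (b). At z = 1 (real, on the circle |z| = r):
  p(1) = (-2)·1^0 + (1)·1^1 + (0)·1^2 + (-1)·1^3 + (1)·1^4 = -1.
  |p(1)| = 1.
Check: |p(1)| = 1 ≤ 5 = M_tri(1). ✓ Equality does not hold at z = 1 (the coefficients have mixed signs, so the terms do not all align in phase there).

M_tri(1) = 5; |p(1)| = 1; equality at z=1: no.


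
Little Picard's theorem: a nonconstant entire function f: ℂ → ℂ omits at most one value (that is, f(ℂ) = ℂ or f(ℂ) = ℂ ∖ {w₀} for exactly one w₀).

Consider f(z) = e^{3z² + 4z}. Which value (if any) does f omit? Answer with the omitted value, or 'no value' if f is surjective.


Little Picard bounds the complement of f(ℂ) to at most one point.
The exponent g(z) = 3z² + 4z is a nonconstant polynomial, hence surjective onto ℂ. So e^{g(z)} takes every value in {e^w : w ∈ ℂ} = ℂ ∖ {0}. Adding 0 shifts the range to ℂ ∖ {0}. f omits exactly 0.

Omitted value: 0.


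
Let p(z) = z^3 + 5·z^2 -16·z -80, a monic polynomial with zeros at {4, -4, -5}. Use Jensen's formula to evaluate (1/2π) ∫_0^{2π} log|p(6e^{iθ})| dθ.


Zeros: -5, -4, 4; r = 6.
Inside |z| < r: -5, -4, 4. Outside (|z| ≥ r): ∅.
p(0) = -80, so log|p(0)| = log(80) = 4.3820.
Apply Jensen: I(r) = log|p(0)| + Σ_k log(r/|z_k|), summed over zeros inside |z| < r.
  log(r/|z_k|) for z_k = 4: log(6/4) = 0.4055
  log(r/|z_k|) for z_k = -4: log(6/4) = 0.4055
  log(r/|z_k|) for z_k = -5: log(6/5) = 0.1823
Sum over inside zeros: 0.9933.
I(r) = log|p(0)| + (inside sum) = 4.3820 + 0.9933 = 5.3753.
Closed form (all zeros inside, monic): I(r) = n·log(r) = 3·log(6) = 5.3753. ✓

I(r) ≈ 5.3753.


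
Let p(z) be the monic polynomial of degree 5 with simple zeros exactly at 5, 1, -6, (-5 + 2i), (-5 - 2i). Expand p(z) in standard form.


The polynomial is p(z) = ∏_{α ∈ S} (z − α), where S = {5, 1, -6, (-5 + 2i), (-5 - 2i)}.
Expanding the product yields: p(z) = z^5 + 10·z^4 -2·z^3 -280·z^2 -599·z + 870.
Note conjugate pairs combine to real quadratics: (z − (-5+2i))(z − (-5−2i)) = z² + 10z + 29.
The resulting polynomial has degree 5 and real coefficients as required.

p(z) = z^5 + 10·z^4 -2·z^3 -280·z^2 -599·z + 870.


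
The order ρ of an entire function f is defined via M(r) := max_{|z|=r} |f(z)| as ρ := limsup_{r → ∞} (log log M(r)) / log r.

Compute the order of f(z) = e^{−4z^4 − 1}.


|e^{−4z^4 − 1}| = e^{Re(-4·z^4) + -1} ≤ e^{4|z|^4 + -1} = e^{4r^4 + -1} on |z| = r, so ρ ≤ 4. Choosing z on |z|=r so that -4·z^4 is real positive (always possible by picking arg z appropriately) gives |f(z)| = e^{4r^4 + -1}, matching the bound. The additive constant -1 does not affect log log M(r) ~ 4·log r. Hence ρ = 4.
Therefore ρ = 4.

Order ρ = 4.


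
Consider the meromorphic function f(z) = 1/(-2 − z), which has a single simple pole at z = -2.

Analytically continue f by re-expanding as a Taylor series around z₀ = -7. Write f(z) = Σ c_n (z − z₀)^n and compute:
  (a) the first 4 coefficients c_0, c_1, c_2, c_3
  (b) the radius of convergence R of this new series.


Let w = z − z₀, so z = z₀ + w.
Then -2 − z = -2 − (z₀ + w) = (-2 − z₀) − w = 5 − w.
f(z) = 1/(5 − w) = (1/(5)) · 1/(1 − w/(5)) = Σ_{n≥0} w^n / (5)^(n+1).
So c_n = 1/(5)^(n+1):
  c_0 = 1/(5)^1 = 1/5.
  c_1 = 1/(5)^2 = 1/25.
  c_2 = 1/(5)^3 = 1/125.
  c_3 = 1/(5)^4 = 1/625.
The series is valid for |w/d| < 1, i.e. |z − z₀| < |d|.
Radius of convergence: R = |-2 − z₀| = |5| = 5 (distance from z₀ to the singularity z = -2).

c_0 = 1/5, c_1 = 1/25, c_2 = 1/125, c_3 = 1/625; R = 5.


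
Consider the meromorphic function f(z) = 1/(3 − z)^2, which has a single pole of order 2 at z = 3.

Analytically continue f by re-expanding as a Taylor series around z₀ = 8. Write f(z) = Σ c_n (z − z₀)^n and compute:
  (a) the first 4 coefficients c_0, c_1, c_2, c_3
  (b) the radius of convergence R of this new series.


Let w = z − z₀, so z = z₀ + w.
Then 3 − z = 3 − (z₀ + w) = (3 − z₀) − w = -5 − w.
f(z) = 1/(-5 − w)^2 = (1/(-5)^2) · (1 − w/(-5))^{−2}.
By the binomial series (1−u)^{−2} = Σ_{n≥0} C(n+1, 1) u^n for |u|<1, with u = w/(-5):
  c_n = C(n+1, 1) / (-5)^(n+2).
  c_0 = 1/(-5)^2 = 1/25.
  c_1 = 2/(-5)^3 = -2/125.
  c_2 = 3/(-5)^4 = 3/625.
  c_3 = 4/(-5)^5 = -4/3125.
The series is valid for |w/d| < 1, i.e. |z − z₀| < |d|.
Radius of convergence: R = |3 − z₀| = |-5| = 5 (distance from z₀ to the singularity z = 3).

c_0 = 1/25, c_1 = -2/125, c_2 = 3/625, c_3 = -4/3125; R = 5.


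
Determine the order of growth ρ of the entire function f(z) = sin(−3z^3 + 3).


Write sin(w) = (e^{iw} ± e^{−iw})/(2 or 2i), so |sin(w)| ≤ e^{|w|}. With w = −3z^3 + 3, |w| ≤ 3r^3 + 3 on |z|=r, giving M(r) ≤ e^{3r^3 + 3} and ρ ≤ 3. For the lower bound, choose z on |z|=r with -3z^3 purely imaginary of modulus 3r^3; then |sin(−3z^3 + 3)| grows like e^{3r^3}/2, so ρ ≥ 3. Hence ρ = 3.
Therefore ρ = 3.

Order ρ = 3.


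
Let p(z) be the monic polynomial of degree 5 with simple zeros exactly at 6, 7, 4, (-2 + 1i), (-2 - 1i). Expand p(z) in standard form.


The polynomial is p(z) = ∏_{α ∈ S} (z − α), where S = {6, 7, 4, (-2 + 1i), (-2 - 1i)}.
Expanding the product yields: p(z) = z^5 -13·z^4 + 31·z^3 + 123·z^2 -202·z -840.
Note conjugate pairs combine to real quadratics: (z − (-2+1i))(z − (-2−1i)) = z² + 4z + 5.
The resulting polynomial has degree 5 and real coefficients as required.

p(z) = z^5 -13·z^4 + 31·z^3 + 123·z^2 -202·z -840.


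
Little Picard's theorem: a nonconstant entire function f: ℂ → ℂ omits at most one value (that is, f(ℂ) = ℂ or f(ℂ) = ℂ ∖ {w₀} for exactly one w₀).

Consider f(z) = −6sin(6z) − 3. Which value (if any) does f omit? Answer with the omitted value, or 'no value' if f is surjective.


Little Picard bounds the complement of f(ℂ) to at most one point.
sin is entire and surjective onto ℂ: for every w ∈ ℂ, sin(ζ) = w has a solution ζ ∈ ℂ (e.g., via the complex inverse arcsin). With ζ = 6z this gives z = ζ/(6). Then -6·sin(6z) takes every value in -6·ℂ = ℂ, and adding -3 is a bijection of ℂ. So f is surjective and omits no value. (Note: only on the real line is sin bounded by [−1, 1].)

Omitted value: no value.


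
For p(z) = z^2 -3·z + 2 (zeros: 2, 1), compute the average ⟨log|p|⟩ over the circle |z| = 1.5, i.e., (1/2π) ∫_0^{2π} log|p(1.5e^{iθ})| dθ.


Zeros: 1, 2; r = 1.5.
Inside |z| < r: 1. Outside (|z| ≥ r): 2.
p(0) = 2, so log|p(0)| = log(2) = 0.6931.
Apply Jensen: I(r) = log|p(0)| + Σ_k log(r/|z_k|), summed over zeros inside |z| < r.
  log(r/|z_k|) for z_k = 1: log(1.5/1) = 0.4055
  Outside zeros (2) contribute nothing to the Jensen sum.
Sum over inside zeros: 0.4055.
I(r) = log|p(0)| + (inside sum) = 0.6931 + 0.4055 = 1.0986.
Note: since some zeros are outside |z| ≤ r, the simplified n·log(r) form does NOT apply — only the inside zeros contribute.

I(r) ≈ 1.0986.


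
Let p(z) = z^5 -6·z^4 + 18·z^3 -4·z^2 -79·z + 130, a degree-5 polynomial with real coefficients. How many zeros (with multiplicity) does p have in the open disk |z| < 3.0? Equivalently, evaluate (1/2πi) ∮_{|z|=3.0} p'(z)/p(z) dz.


The zeros of p are: (2 + 1i), (2 - 1i), -2, (2 + 3i), (2 - 3i).
Their magnitudes are: 2.236, 2.236, 2, 3.606, 3.606.
Zeros with |z| < R = 3.0: (2 + 1i), (2 - 1i), -2.
Count = 3.
By the argument principle, (1/2πi) ∮_{|z|=R} p'(z)/p(z) dz equals exactly this count.

Number of zeros inside |z| < 3.0: 3.


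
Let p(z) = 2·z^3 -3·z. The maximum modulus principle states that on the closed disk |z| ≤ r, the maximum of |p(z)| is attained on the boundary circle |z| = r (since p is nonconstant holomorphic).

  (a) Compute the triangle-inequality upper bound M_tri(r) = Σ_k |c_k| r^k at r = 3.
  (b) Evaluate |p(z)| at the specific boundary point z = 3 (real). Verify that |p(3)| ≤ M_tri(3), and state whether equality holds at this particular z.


Coefficients: c_0 = 0, c_1 = -3, c_2 = 0, c_3 = 2. Radius r = 3.
Part (a). Triangle bound: M_tri(r) = Σ_k |c_k| r^k
  = |0|·3^0 + |-3|·3^1 + |0|·3^2 + |2|·3^3
  = 0 + 9 + 0 + 54 = 63.
This bounds M(r) := max_{|z|=r} |p(z)| from above; equality holds iff all terms c_k z^k can be made to align in phase at a single z on |z|=r.
Part (b). At z = 3 (real, on the circle |z| = r):
  p(3) = (0)·3^0 + (-3)·3^1 + (0)·3^2 + (2)·3^3 = 45.
  |p(3)| = 45.
Check: |p(3)| = 45 ≤ 63 = M_tri(3). ✓ Equality does not hold at z = 3 (the coefficients have mixed signs, so the terms do not all align in phase there).

M_tri(3) = 63; |p(3)| = 45; equality at z=3: no.


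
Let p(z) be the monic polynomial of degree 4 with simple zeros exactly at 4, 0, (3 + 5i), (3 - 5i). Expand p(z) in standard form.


The polynomial is p(z) = ∏_{α ∈ S} (z − α), where S = {4, 0, (3 + 5i), (3 - 5i)}.
Expanding the product yields: p(z) = z^4 -10·z^3 + 58·z^2 -136·z.
Note conjugate pairs combine to real quadratics: (z − (3+5i))(z − (3−5i)) = z² − 6z + 34.
The resulting polynomial has degree 4 and real coefficients as required.

p(z) = z^4 -10·z^3 + 58·z^2 -136·z.


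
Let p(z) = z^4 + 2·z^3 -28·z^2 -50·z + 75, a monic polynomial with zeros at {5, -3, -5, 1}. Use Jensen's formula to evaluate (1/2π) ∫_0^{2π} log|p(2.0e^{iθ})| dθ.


Zeros: -5, -3, 1, 5; r = 2.0.
Inside |z| < r: 1. Outside (|z| ≥ r): -5, -3, 5.
p(0) = 75, so log|p(0)| = log(75) = 4.3175.
Apply Jensen: I(r) = log|p(0)| + Σ_k log(r/|z_k|), summed over zeros inside |z| < r.
  log(r/|z_k|) for z_k = 1: log(2.0/1) = 0.6931
  Outside zeros (-5, -3, 5) contribute nothing to the Jensen sum.
Sum over inside zeros: 0.6931.
I(r) = log|p(0)| + (inside sum) = 4.3175 + 0.6931 = 5.0106.
Note: since some zeros are outside |z| ≤ r, the simplified n·log(r) form does NOT apply — only the inside zeros contribute.

I(r) ≈ 5.0106.


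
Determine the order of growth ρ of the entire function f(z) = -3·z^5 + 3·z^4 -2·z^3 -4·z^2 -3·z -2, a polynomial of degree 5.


|f(z)| ≤ Σ|c_k|·r^k = O(r^5) as r → ∞. Polynomial growth is O(e^{r^ε}) for every ε > 0 (since r^5/e^{r^ε} → 0), so ρ ≤ ε for all ε > 0, i.e. ρ = 0. Every nonconstant polynomial has order 0.
Therefore ρ = 0.

Order ρ = 0.


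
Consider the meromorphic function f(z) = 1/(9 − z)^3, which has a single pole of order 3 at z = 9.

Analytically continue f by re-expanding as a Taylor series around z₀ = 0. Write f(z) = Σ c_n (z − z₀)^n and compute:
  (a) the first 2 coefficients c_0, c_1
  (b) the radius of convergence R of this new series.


Let w = z − z₀, so z = z₀ + w.
Then 9 − z = 9 − (z₀ + w) = (9 − z₀) − w = 9 − w.
f(z) = 1/(9 − w)^3 = (1/(9)^3) · (1 − w/(9))^{−3}.
By the binomial series (1−u)^{−3} = Σ_{n≥0} C(n+2, 2) u^n for |u|<1, with u = w/(9):
  c_n = C(n+2, 2) / (9)^(n+3).
  c_0 = 1/(9)^3 = 1/729.
  c_1 = 3/(9)^4 = 1/2187.
The series is valid for |w/d| < 1, i.e. |z − z₀| < |d|.
Radius of convergence: R = |9 − z₀| = |9| = 9 (distance from z₀ to the singularity z = 9).

c_0 = 1/729, c_1 = 1/2187; R = 9.


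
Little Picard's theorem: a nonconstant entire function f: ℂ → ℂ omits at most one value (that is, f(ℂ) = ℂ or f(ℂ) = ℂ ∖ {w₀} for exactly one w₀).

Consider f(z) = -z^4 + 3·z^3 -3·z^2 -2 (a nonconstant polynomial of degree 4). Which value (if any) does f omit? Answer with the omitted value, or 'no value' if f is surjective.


Little Picard bounds the complement of f(ℂ) to at most one point.
For every w ∈ ℂ, the equation p(z) − w = 0 is a nonconstant polynomial in z and hence has at least one root by the fundamental theorem of algebra. So p is surjective onto ℂ, omitting no value.

Omitted value: no value.


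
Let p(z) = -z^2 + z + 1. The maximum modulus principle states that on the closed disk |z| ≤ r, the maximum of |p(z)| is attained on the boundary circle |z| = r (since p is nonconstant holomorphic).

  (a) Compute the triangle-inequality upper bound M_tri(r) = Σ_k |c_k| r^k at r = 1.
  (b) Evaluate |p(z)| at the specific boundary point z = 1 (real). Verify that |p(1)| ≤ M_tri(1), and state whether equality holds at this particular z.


Coefficients: c_0 = 1, c_1 = 1, c_2 = -1. Radius r = 1.
Part (a). Triangle bound: M_tri(r) = Σ_k |c_k| r^k
  = |1|·1^0 + |1|·1^1 + |-1|·1^2
  = 1 + 1 + 1 = 3.
This bounds M(r) := max_{|z|=r} |p(z)| from above; equality holds iff all terms c_k z^k can be made to align in phase at a single z on |z|=r.
Part (b). At z = 1 (real, on the circle |z| = r):
  p(1) = (1)·1^0 + (1)·1^1 + (-1)·1^2 = 1.
  |p(1)| = 1.
Check: |p(1)| = 1 ≤ 3 = M_tri(1). ✓ Equality does not hold at z = 1 (the coefficients have mixed signs, so the terms do not all align in phase there).

M_tri(1) = 3; |p(1)| = 1; equality at z=1: no.


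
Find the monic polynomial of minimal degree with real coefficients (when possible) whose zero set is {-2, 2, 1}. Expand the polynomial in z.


The polynomial is p(z) = ∏_{α ∈ S} (z − α), where S = {-2, 2, 1}.
Expanding the product yields: p(z) = z^3 -z^2 -4·z + 4.
The resulting polynomial has degree 3 and real coefficients as required.

p(z) = z^3 -z^2 -4·z + 4.


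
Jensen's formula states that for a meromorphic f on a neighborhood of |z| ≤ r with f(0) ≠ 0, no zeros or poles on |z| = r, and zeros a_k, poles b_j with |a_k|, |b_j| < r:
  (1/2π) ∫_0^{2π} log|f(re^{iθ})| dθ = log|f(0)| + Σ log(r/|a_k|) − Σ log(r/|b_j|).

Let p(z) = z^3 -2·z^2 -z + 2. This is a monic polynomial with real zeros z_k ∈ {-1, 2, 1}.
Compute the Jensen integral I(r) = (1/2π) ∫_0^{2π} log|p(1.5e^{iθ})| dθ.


Zeros: -1, 1, 2; r = 1.5.
Inside |z| < r: -1, 1. Outside (|z| ≥ r): 2.
p(0) = 2, so log|p(0)| = log(2) = 0.6931.
Apply Jensen: I(r) = log|p(0)| + Σ_k log(r/|z_k|), summed over zeros inside |z| < r.
  log(r/|z_k|) for z_k = -1: log(1.5/1) = 0.4055
  log(r/|z_k|) for z_k = 1: log(1.5/1) = 0.4055
  Outside zeros (2) contribute nothing to the Jensen sum.
Sum over inside zeros: 0.8109.
I(r) = log|p(0)| + (inside sum) = 0.6931 + 0.8109 = 1.5041.
Note: since some zeros are outside |z| ≤ r, the simplified n·log(r) form does NOT apply — only the inside zeros contribute.

I(r) ≈ 1.5041.


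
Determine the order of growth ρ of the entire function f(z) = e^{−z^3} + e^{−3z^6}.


Each summand is entire of order 3 and 6 respectively (as in the single-exponential case). The order of a sum is at most the max of the orders, so ρ ≤ 6. For the lower bound: on |z|=r choose arg z so that -3z^6 is real positive; then |e^{-3z^6}| = e^{3r^6} while |e^{-1z^3}| ≤ e^{1r^3} = o(e^{3r^6}). So |f| ≥ e^{3r^6}(1 − o(1)) and ρ ≥ 6. Hence ρ = max(3, 6) = 6.
Therefore ρ = 6.

Order ρ = 6.


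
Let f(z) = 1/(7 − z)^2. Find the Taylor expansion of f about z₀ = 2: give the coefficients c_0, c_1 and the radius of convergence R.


Let w = z − z₀, so z = z₀ + w.
Then 7 − z = 7 − (z₀ + w) = (7 − z₀) − w = 5 − w.
f(z) = 1/(5 − w)^2 = (1/(5)^2) · (1 − w/(5))^{−2}.
By the binomial series (1−u)^{−2} = Σ_{n≥0} C(n+1, 1) u^n for |u|<1, with u = w/(5):
  c_n = C(n+1, 1) / (5)^(n+2).
  c_0 = 1/(5)^2 = 1/25.
  c_1 = 2/(5)^3 = 2/125.
The series is valid for |w/d| < 1, i.e. |z − z₀| < |d|.
Radius of convergence: R = |7 − z₀| = |5| = 5 (distance from z₀ to the singularity z = 7).

c_0 = 1/25, c_1 = 2/125; R = 5.


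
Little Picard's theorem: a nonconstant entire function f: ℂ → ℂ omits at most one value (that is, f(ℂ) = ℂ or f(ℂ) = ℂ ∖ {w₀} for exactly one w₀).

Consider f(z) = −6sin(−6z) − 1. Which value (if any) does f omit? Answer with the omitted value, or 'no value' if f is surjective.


Little Picard bounds the complement of f(ℂ) to at most one point.
sin is entire and surjective onto ℂ: for every w ∈ ℂ, sin(ζ) = w has a solution ζ ∈ ℂ (e.g., via the complex inverse arcsin). With ζ = −6z this gives z = ζ/(-6). Then -6·sin(−6z) takes every value in -6·ℂ = ℂ, and adding -1 is a bijection of ℂ. So f is surjective and omits no value. (Note: only on the real line is sin bounded by [−1, 1].)

Omitted value: no value.


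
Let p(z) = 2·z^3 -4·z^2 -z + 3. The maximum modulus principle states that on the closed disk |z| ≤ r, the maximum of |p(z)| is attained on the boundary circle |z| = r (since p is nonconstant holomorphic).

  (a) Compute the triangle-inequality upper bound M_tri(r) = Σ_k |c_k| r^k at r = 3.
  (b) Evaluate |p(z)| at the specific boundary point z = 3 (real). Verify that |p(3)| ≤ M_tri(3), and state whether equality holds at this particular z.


Coefficients: c_0 = 3, c_1 = -1, c_2 = -4, c_3 = 2. Radius r = 3.
Part (a). Triangle bound: M_tri(r) = Σ_k |c_k| r^k
  = |3|·3^0 + |-1|·3^1 + |-4|·3^2 + |2|·3^3
  = 3 + 3 + 36 + 54 = 96.
This bounds M(r) := max_{|z|=r} |p(z)| from above; equality holds iff all terms c_k z^k can be made to align in phase at a single z on |z|=r.
Part (b). At z = 3 (real, on the circle |z| = r):
  p(3) = (3)·3^0 + (-1)·3^1 + (-4)·3^2 + (2)·3^3 = 18.
  |p(3)| = 18.
Check: |p(3)| = 18 ≤ 96 = M_tri(3). ✓ Equality does not hold at z = 3 (the coefficients have mixed signs, so the terms do not all align in phase there).

M_tri(3) = 96; |p(3)| = 18; equality at z=3: no.


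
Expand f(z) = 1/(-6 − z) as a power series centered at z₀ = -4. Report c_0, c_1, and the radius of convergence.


Let w = z − z₀, so z = z₀ + w.
Then -6 − z = -6 − (z₀ + w) = (-6 − z₀) − w = -2 − w.
f(z) = 1/(-2 − w) = (1/(-2)) · 1/(1 − w/(-2)) = Σ_{n≥0} w^n / (-2)^(n+1).
So c_n = 1/(-2)^(n+1):
  c_0 = 1/(-2)^1 = -1/2.
  c_1 = 1/(-2)^2 = 1/4.
The series is valid for |w/d| < 1, i.e. |z − z₀| < |d|.
Radius of convergence: R = |-6 − z₀| = |-2| = 2 (distance from z₀ to the singularity z = -6).

c_0 = -1/2, c_1 = 1/4; R = 2.


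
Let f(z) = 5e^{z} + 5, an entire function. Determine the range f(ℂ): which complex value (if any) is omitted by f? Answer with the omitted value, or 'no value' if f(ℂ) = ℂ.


Little Picard bounds the complement of f(ℂ) to at most one point.
e^{z} is never zero on ℂ, so 5·e^{z} takes every value in ℂ ∖ {0}. Adding 5 shifts the range to ℂ ∖ {5}. Thus f omits exactly the value 5.

Omitted value: 5.


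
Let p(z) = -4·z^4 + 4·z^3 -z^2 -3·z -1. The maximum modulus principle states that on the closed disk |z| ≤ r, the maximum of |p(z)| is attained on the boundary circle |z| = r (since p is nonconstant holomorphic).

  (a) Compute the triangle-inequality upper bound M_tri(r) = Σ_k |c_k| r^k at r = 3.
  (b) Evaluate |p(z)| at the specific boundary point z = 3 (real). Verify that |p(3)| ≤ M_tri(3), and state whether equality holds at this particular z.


Coefficients: c_0 = -1, c_1 = -3, c_2 = -1, c_3 = 4, c_4 = -4. Radius r = 3.
Part (a). Triangle bound: M_tri(r) = Σ_k |c_k| r^k
  = |-1|·3^0 + |-3|·3^1 + |-1|·3^2 + |4|·3^3 + |-4|·3^4
  = 1 + 9 + 9 + 108 + 324 = 451.
This bounds M(r) := max_{|z|=r} |p(z)| from above; equality holds iff all terms c_k z^k can be made to align in phase at a single z on |z|=r.
Part (b). At z = 3 (real, on the circle |z| = r):
  p(3) = (-1)·3^0 + (-3)·3^1 + (-1)·3^2 + (4)·3^3 + (-4)·3^4 = -235.
  |p(3)| = 235.
Check: |p(3)| = 235 ≤ 451 = M_tri(3). ✓ Equality does not hold at z = 3 (the coefficients have mixed signs, so the terms do not all align in phase there).

M_tri(3) = 451; |p(3)| = 235; equality at z=3: no.


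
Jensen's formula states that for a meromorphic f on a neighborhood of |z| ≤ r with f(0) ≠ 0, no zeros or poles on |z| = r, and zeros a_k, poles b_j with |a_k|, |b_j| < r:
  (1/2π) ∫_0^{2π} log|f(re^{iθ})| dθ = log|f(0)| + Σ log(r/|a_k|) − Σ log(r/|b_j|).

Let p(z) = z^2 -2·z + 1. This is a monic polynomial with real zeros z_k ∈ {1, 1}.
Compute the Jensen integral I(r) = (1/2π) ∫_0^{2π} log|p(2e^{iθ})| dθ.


Zeros: 1, 1; r = 2.
Inside |z| < r: 1, 1. Outside (|z| ≥ r): ∅.
p(0) = 1, so log|p(0)| = log(1) = 0.0000.
Apply Jensen: I(r) = log|p(0)| + Σ_k log(r/|z_k|), summed over zeros inside |z| < r.
  log(r/|z_k|) for z_k = 1: log(2/1) = 0.6931
  log(r/|z_k|) for z_k = 1: log(2/1) = 0.6931
Sum over inside zeros: 1.3863.
I(r) = log|p(0)| + (inside sum) = 0.0000 + 1.3863 = 1.3863.
Closed form (all zeros inside, monic): I(r) = n·log(r) = 2·log(2) = 1.3863. ✓

I(r) ≈ 1.3863.


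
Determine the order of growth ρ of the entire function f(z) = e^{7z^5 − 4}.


|e^{7z^5 − 4}| = e^{Re(7·z^5) + -4} ≤ e^{7|z|^5 + -4} = e^{7r^5 + -4} on |z| = r, so ρ ≤ 5. Choosing z on |z|=r so that 7·z^5 is real positive (always possible by picking arg z appropriately) gives |f(z)| = e^{7r^5 + -4}, matching the bound. The additive constant -4 does not affect log log M(r) ~ 5·log r. Hence ρ = 5.
Therefore ρ = 5.

Order ρ = 5.


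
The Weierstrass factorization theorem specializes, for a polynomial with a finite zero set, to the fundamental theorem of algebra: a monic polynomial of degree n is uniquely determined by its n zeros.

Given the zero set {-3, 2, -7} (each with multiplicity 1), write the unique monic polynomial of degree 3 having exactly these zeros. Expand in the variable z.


The polynomial is p(z) = ∏_{α ∈ S} (z − α), where S = {-3, 2, -7}.
Expanding the product yields: p(z) = z^3 + 8·z^2 + z -42.
The resulting polynomial has degree 3 and real coefficients as required.

p(z) = z^3 + 8·z^2 + z -42.


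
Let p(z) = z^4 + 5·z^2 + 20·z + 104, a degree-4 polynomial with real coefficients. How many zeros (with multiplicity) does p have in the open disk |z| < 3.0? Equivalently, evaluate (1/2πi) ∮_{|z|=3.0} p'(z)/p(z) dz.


The zeros of p are: (2 + 3i), (2 - 3i), (-2 + 2i), (-2 - 2i).
Their magnitudes are: 3.606, 3.606, 2.828, 2.828.
Zeros with |z| < R = 3.0: (-2 + 2i), (-2 - 2i).
Count = 2.
By the argument principle, (1/2πi) ∮_{|z|=R} p'(z)/p(z) dz equals exactly this count.

Number of zeros inside |z| < 3.0: 2.


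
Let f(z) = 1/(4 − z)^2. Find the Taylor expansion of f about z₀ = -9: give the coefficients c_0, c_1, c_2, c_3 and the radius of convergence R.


Let w = z − z₀, so z = z₀ + w.
Then 4 − z = 4 − (z₀ + w) = (4 − z₀) − w = 13 − w.
f(z) = 1/(13 − w)^2 = (1/(13)^2) · (1 − w/(13))^{−2}.
By the binomial series (1−u)^{−2} = Σ_{n≥0} C(n+1, 1) u^n for |u|<1, with u = w/(13):
  c_n = C(n+1, 1) / (13)^(n+2).
  c_0 = 1/(13)^2 = 1/169.
  c_1 = 2/(13)^3 = 2/2197.
  c_2 = 3/(13)^4 = 3/28561.
  c_3 = 4/(13)^5 = 4/371293.
The series is valid for |w/d| < 1, i.e. |z − z₀| < |d|.
Radius of convergence: R = |4 − z₀| = |13| = 13 (distance from z₀ to the singularity z = 4).

c_0 = 1/169, c_1 = 2/2197, c_2 = 3/28561, c_3 = 4/371293; R = 13.


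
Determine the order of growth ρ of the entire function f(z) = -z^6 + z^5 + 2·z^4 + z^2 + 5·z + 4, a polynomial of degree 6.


|f(z)| ≤ Σ|c_k|·r^k = O(r^6) as r → ∞. Polynomial growth is O(e^{r^ε}) for every ε > 0 (since r^6/e^{r^ε} → 0), so ρ ≤ ε for all ε > 0, i.e. ρ = 0. Every nonconstant polynomial has order 0.
Therefore ρ = 0.

Order ρ = 0.


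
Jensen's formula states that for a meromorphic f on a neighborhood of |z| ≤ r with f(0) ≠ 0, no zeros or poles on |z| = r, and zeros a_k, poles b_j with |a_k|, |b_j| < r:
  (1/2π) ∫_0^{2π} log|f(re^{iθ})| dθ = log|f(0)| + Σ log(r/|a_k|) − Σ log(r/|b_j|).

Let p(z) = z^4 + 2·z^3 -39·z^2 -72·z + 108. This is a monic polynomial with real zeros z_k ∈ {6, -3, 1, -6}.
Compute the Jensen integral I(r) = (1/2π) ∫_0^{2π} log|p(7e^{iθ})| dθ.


Zeros: -6, -3, 1, 6; r = 7.
Inside |z| < r: -6, -3, 1, 6. Outside (|z| ≥ r): ∅.
p(0) = 108, so log|p(0)| = log(108) = 4.6821.
Apply Jensen: I(r) = log|p(0)| + Σ_k log(r/|z_k|), summed over zeros inside |z| < r.
  log(r/|z_k|) for z_k = 6: log(7/6) = 0.1542
  log(r/|z_k|) for z_k = -3: log(7/3) = 0.8473
  log(r/|z_k|) for z_k = 1: log(7/1) = 1.9459
  log(r/|z_k|) for z_k = -6: log(7/6) = 0.1542
Sum over inside zeros: 3.1015.
I(r) = log|p(0)| + (inside sum) = 4.6821 + 3.1015 = 7.7836.
Closed form (all zeros inside, monic): I(r) = n·log(r) = 4·log(7) = 7.7836. ✓

I(r) ≈ 7.7836.


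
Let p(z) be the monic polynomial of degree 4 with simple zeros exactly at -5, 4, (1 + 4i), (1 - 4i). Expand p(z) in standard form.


The polynomial is p(z) = ∏_{α ∈ S} (z − α), where S = {-5, 4, (1 + 4i), (1 - 4i)}.
Expanding the product yields: p(z) = z^4 -z^3 -5·z^2 + 57·z -340.
Note conjugate pairs combine to real quadratics: (z − (1+4i))(z − (1−4i)) = z² − 2z + 17.
The resulting polynomial has degree 4 and real coefficients as required.

p(z) = z^4 -z^3 -5·z^2 + 57·z -340.


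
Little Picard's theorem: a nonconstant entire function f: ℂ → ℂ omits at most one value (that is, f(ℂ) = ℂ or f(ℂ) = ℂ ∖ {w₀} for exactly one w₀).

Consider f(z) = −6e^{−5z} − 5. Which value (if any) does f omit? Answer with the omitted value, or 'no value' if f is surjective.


Little Picard bounds the complement of f(ℂ) to at most one point.
e^{−5z} is never zero on ℂ, so -6·e^{−5z} takes every value in ℂ ∖ {0}. Adding -5 shifts the range to ℂ ∖ {-5}. Thus f omits exactly the value -5.

Omitted value: -5.


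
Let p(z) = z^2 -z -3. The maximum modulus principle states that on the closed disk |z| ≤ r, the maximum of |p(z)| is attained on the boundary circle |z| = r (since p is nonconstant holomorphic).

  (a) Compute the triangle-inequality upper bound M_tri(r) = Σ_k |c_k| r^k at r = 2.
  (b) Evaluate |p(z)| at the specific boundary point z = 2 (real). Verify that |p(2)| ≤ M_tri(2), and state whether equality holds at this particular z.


Coefficients: c_0 = -3, c_1 = -1, c_2 = 1. Radius r = 2.
Part (a). Triangle bound: M_tri(r) = Σ_k |c_k| r^k
  = |-3|·2^0 + |-1|·2^1 + |1|·2^2
  = 3 + 2 + 4 = 9.
This bounds M(r) := max_{|z|=r} |p(z)| from above; equality holds iff all terms c_k z^k can be made to align in phase at a single z on |z|=r.
Part (b). At z = 2 (real, on the circle |z| = r):
  p(2) = (-3)·2^0 + (-1)·2^1 + (1)·2^2 = -1.
  |p(2)| = 1.
Check: |p(2)| = 1 ≤ 9 = M_tri(2). ✓ Equality does not hold at z = 2 (the coefficients have mixed signs, so the terms do not all align in phase there).

M_tri(2) = 9; |p(2)| = 1; equality at z=2: no.


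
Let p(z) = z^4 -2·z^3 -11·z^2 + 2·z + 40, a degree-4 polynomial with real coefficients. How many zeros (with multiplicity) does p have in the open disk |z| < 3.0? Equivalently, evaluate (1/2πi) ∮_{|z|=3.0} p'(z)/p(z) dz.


The zeros of p are: 2, 4, (-2 + 1i), (-2 - 1i).
Their magnitudes are: 2, 4, 2.236, 2.236.
Zeros with |z| < R = 3.0: 2, (-2 + 1i), (-2 - 1i).
Count = 3.
By the argument principle, (1/2πi) ∮_{|z|=R} p'(z)/p(z) dz equals exactly this count.

Number of zeros inside |z| < 3.0: 3.


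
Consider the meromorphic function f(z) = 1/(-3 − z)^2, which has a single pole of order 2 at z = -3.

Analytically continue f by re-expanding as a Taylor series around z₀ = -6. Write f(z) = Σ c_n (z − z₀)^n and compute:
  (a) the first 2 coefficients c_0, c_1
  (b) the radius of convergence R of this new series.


Let w = z − z₀, so z = z₀ + w.
Then -3 − z = -3 − (z₀ + w) = (-3 − z₀) − w = 3 − w.
f(z) = 1/(3 − w)^2 = (1/(3)^2) · (1 − w/(3))^{−2}.
By the binomial series (1−u)^{−2} = Σ_{n≥0} C(n+1, 1) u^n for |u|<1, with u = w/(3):
  c_n = C(n+1, 1) / (3)^(n+2).
  c_0 = 1/(3)^2 = 1/9.
  c_1 = 2/(3)^3 = 2/27.
The series is valid for |w/d| < 1, i.e. |z − z₀| < |d|.
Radius of convergence: R = |-3 − z₀| = |3| = 3 (distance from z₀ to the singularity z = -3).

c_0 = 1/9, c_1 = 2/27; R = 3.
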